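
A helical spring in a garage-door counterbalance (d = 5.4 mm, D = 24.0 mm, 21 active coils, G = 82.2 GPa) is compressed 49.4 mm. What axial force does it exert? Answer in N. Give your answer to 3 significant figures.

1490 N

k = Gd⁴/(8D³N_a) = (82.2×10³)(5.4⁴)/(8·24.0³·21) = 30.096 N/mm
F = k·δ = 30.096 × 49.4 = 1486.7 N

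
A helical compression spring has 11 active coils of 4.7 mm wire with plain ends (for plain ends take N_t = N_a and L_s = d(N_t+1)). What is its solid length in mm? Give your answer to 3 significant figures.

56.4 mm

plain ends: N_t = N_a = 11
L_s = d·(N_t+1) = 4.7 × 12 = 56.4 mm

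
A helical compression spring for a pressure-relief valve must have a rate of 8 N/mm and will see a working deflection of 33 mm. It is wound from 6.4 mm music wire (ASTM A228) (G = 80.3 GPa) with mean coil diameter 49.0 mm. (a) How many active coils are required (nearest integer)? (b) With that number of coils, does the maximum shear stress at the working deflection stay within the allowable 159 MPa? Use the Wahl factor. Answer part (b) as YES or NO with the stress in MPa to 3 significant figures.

N_a = Gd⁴/(8D³k) = (80.3×10³)(6.4⁴)/(8·49.0³·8) = 17.89 → N_a = 18
Actual rate k = Gd⁴/(8D³·18) = 7.9522 N/mm
Working load F = kδ = 7.9522·33 = 262.42 N
C = 49.0/6.4 = 7.6562; K_W = (4C−1)/(4C−4)+0.615/C = 1.1930
τ_max = K_W·8FD/(πd³) = 1.1930·124.91 = 149.02 MPa
τ_max ≤ 159 MPa → acceptable

(a) 18 coils; (b) YES, τ_max = 149 MPa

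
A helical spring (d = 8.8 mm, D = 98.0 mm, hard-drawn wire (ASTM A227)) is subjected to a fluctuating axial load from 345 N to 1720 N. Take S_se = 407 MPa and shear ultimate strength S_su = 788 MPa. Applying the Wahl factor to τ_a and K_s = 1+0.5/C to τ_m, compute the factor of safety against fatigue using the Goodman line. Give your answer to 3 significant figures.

0.833

C = D/d = 98.0/8.8 = 11.1364; K_W = (4C−1)/(4C−4)+0.615/C = 1.1292; K_s = 1+0.5/C = 1.0449
F_a = (F_max−F_min)/2 = 687.5 N; F_m = (F_max+F_min)/2 = 1032.5 N
τ_a = K_W·8F_aD/(πd³) = 1.1292 × 251.76 = 284.29 MPa
τ_m = K_s·8F_mD/(πd³) = 1.0449 × 378.1 = 395.08 MPa
Goodman: 1/n_f = τ_a/S_se + τ_m/S_su = 284.29/407 + 395.08/788 = 0.69851 + 0.50137 = 1.1999
n_f = 1/1.1999 = 0.8334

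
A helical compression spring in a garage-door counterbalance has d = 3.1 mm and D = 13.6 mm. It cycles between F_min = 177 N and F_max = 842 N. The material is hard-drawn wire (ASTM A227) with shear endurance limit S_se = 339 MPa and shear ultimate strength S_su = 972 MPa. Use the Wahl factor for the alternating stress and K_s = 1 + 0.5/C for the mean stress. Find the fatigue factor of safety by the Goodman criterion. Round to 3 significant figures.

C = D/d = 13.6/3.1 = 4.3871; K_W = (4C−1)/(4C−4)+0.615/C = 1.3616; K_s = 1+0.5/C = 1.1140
F_a = (F_max−F_min)/2 = 332.5 N; F_m = (F_max+F_min)/2 = 509.5 N
τ_a = K_W·8F_aD/(πd³) = 1.3616 × 386.53 = 526.31 MPa
τ_m = K_s·8F_mD/(πd³) = 1.1140 × 592.3 = 659.8 MPa
Goodman: 1/n_f = τ_a/S_se + τ_m/S_su = 526.31/339 + 659.8/972 = 1.55253 + 0.67881 = 2.2313
n_f = 1/2.2313 = 0.4482

0.448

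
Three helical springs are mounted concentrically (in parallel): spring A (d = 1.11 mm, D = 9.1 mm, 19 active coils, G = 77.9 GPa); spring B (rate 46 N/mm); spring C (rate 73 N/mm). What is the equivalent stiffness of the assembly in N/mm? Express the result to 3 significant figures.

120 N/mm

k_A = Gd⁴/(8D³N_a) = (77.9×10³)(1.11⁴)/(8·9.1³·19) = 1.0324 N/mm
Parallel: k_eq = 1.0324 + 46 + 73 = 120.03 N/mm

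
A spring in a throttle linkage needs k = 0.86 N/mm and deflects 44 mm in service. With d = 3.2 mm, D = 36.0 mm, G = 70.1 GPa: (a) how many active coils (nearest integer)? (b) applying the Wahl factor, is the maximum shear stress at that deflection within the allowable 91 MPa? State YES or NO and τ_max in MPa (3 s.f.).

(a) 23 coils; (b) NO, τ_max = 119 MPa

N_a = Gd⁴/(8D³k) = (70.1×10³)(3.2⁴)/(8·36.0³·0.86) = 22.9 → N_a = 23
Actual rate k = Gd⁴/(8D³·23) = 0.85623 N/mm
Working load F = kδ = 0.85623·44 = 37.674 N
C = 36.0/3.2 = 11.2500; K_W = (4C−1)/(4C−4)+0.615/C = 1.1278
τ_max = K_W·8FD/(πd³) = 1.1278·105.4 = 118.87 MPa
τ_max > 91 MPa → exceeds allowable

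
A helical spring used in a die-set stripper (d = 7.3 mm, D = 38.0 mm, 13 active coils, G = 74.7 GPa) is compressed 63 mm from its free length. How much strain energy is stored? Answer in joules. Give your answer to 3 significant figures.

k = Gd⁴/(8D³N_a) = (74.7×10³)(7.3⁴)/(8·38.0³·13) = 37.173 N/mm
U = ½kδ² = 0.5 × 37.173 × 63² = 73770 N·mm = 73.77 J

73.8 J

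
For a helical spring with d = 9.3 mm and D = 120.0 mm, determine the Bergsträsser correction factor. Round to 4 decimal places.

C = D/d = 120.0/9.3 = 12.9032
K_B = (4C+2)/(4C−3) = 53.613/48.613 = 1.1029

1.1029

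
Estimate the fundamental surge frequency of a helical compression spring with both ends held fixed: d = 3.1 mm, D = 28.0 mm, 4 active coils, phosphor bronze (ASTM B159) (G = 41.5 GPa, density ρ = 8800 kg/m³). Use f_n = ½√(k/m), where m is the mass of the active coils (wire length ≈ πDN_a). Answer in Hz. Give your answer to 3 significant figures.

242 Hz

k = Gd⁴/(8D³N_a) = (41.5×10³)(3.1⁴)/(8·28.0³·4) = 5.456 N/mm = 5456 N/m
Wire length L = πDN_a = π·28.0·4 = 351.86 mm
m = ρ·(πd²/4)·L = 8800 × 7.5477×10⁻⁶ m² × 0.35186 m = 0.02337 kg
f_n = ½√(k/m) = 0.5·√(5456/0.02337) = 0.5·√(2.3346e+05) = 241.59 Hz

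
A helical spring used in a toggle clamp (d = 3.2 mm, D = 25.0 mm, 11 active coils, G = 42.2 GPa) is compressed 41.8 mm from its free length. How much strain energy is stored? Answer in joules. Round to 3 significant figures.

2.81 J

k = Gd⁴/(8D³N_a) = (42.2×10³)(3.2⁴)/(8·25.0³·11) = 3.2182 N/mm
U = ½kδ² = 0.5 × 3.2182 × 41.8² = 2811.5 N·mm = 2.8115 J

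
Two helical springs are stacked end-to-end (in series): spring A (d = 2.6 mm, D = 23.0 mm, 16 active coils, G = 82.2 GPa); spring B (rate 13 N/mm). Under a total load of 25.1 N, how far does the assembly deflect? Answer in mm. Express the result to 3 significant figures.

k_A = Gd⁴/(8D³N_a) = (82.2×10³)(2.6⁴)/(8·23.0³·16) = 2.412 N/mm
Series: 1/k_eq = 1/2.412 + 1/13 = 0.49152; k_eq = 2.0345 N/mm
δ = F/k_eq = 25.1/2.0345 = 12.337 mm

12.3 mm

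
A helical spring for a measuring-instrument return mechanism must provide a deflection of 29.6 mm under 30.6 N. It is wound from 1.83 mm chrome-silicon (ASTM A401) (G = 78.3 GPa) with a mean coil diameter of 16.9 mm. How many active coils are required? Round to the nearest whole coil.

Required rate k = F/δ = 30.6/29.6 = 1.0338 N/mm
N_a = Gd⁴/(8D³k) = (78.3×10³ × 1.83⁴)/(8 × 16.9³ × 1.0338)
    = 878145 / 39919 = 22 → 22 coils

22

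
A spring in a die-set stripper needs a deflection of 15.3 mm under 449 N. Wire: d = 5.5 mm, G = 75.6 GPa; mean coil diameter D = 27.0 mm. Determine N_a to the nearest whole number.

Required rate k = F/δ = 449/15.3 = 29.346 N/mm
N_a = Gd⁴/(8D³k) = (75.6×10³ × 5.5⁴)/(8 × 27.0³ × 29.346)
    = 6.91787e+07 / 4.621e+06 = 14.97 → 15 coils

15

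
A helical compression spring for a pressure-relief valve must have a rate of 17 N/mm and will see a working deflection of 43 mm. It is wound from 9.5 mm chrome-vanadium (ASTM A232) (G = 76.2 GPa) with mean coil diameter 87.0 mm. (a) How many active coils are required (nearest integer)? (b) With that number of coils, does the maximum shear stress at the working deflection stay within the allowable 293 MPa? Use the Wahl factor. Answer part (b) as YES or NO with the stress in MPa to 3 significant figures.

N_a = Gd⁴/(8D³k) = (76.2×10³)(9.5⁴)/(8·87.0³·17) = 6.93 → N_a = 7
Actual rate k = Gd⁴/(8D³·7) = 16.831 N/mm
Working load F = kδ = 16.831·43 = 723.72 N
C = 87.0/9.5 = 9.1579; K_W = (4C−1)/(4C−4)+0.615/C = 1.1591
τ_max = K_W·8FD/(πd³) = 1.1591·187.01 = 216.76 MPa
τ_max ≤ 293 MPa → acceptable

(a) 7 coils; (b) YES, τ_max = 217 MPa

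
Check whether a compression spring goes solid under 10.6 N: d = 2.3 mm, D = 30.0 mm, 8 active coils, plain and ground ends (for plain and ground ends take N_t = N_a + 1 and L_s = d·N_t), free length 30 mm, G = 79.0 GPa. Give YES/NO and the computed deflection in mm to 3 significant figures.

k = Gd⁴/(8D³N_a) = (79.0×10³)(2.3⁴)/(8·30.0³·8) = 1.2794 N/mm
N_t = 9; L_s = 2.3·9 = 20.7 mm; δ_solid = L₀ − L_s = 30 − 20.7 = 9.3 mm
δ = F/k = 10.6/1.2794 = 8.2854 mm
δ < δ_solid → spring does not go solid

NO, δ = 8.29 mm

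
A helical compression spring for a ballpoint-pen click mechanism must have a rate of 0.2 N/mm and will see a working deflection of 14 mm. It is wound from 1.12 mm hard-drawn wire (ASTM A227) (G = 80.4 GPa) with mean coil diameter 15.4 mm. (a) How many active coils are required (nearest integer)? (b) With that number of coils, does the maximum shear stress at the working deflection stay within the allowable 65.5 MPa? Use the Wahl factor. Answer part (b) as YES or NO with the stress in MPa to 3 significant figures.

N_a = Gd⁴/(8D³k) = (80.4×10³)(1.12⁴)/(8·15.4³·0.2) = 21.65 → N_a = 22
Actual rate k = Gd⁴/(8D³·22) = 0.19681 N/mm
Working load F = kδ = 0.19681·14 = 2.7554 N
C = 15.4/1.12 = 13.7500; K_W = (4C−1)/(4C−4)+0.615/C = 1.1036
τ_max = K_W·8FD/(πd³) = 1.1036·76.911 = 84.875 MPa
τ_max > 65.5 MPa → exceeds allowable

(a) 22 coils; (b) NO, τ_max = 84.9 MPa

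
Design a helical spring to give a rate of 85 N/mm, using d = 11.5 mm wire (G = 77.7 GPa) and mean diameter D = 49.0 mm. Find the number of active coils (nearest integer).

N_a = Gd⁴/(8D³k) = (77.7×10³ × 11.5⁴)/(8 × 49.0³ × 85)
    = 1.35898e+09 / 8.00013e+07 = 16.99 → 17 coils

17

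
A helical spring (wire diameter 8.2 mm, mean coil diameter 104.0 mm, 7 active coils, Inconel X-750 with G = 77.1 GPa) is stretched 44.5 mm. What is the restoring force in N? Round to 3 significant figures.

k = Gd⁴/(8D³N_a) = (77.1×10³)(8.2⁴)/(8·104.0³·7) = 5.5338 N/mm
F = k·δ = 5.5338 × 44.5 = 246.25 N

246 N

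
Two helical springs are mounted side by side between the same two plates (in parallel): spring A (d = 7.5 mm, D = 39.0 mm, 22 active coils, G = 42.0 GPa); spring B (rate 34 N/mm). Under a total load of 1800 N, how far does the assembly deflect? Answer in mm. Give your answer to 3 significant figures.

38.5 mm

k_A = Gd⁴/(8D³N_a) = (42.0×10³)(7.5⁴)/(8·39.0³·22) = 12.729 N/mm
Parallel: k_eq = 12.729 + 34 = 46.729 N/mm
δ = F/k_eq = 1800/46.729 = 38.52 mm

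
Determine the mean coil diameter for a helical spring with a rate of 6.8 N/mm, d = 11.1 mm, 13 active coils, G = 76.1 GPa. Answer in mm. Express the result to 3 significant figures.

D = (Gd⁴/(8N_a·k))^(1/3) = (76.1×10³·11.1⁴/(8·13·6.8))^(1/3)
  = (1.63356e+06)^(1/3) = 117.7727 mm

118 mm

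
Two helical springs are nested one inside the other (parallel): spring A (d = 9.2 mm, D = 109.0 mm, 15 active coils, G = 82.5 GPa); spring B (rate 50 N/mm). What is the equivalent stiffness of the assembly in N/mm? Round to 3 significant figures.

k_A = Gd⁴/(8D³N_a) = (82.5×10³)(9.2⁴)/(8·109.0³·15) = 3.8032 N/mm
Parallel: k_eq = 3.8032 + 50 = 53.803 N/mm

53.8 N/mm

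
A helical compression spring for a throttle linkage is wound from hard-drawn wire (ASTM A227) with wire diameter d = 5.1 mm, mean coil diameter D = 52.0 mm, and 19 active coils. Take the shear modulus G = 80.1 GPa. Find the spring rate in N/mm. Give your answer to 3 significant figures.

2.54 N/mm

k = Gd⁴/(8D³N_a) = (80.1×10³ × 5.1⁴) / (8 × 52.0³ × 19)
  = 5.41893e+07 / 2.13724e+07 = 2.5355 N/mm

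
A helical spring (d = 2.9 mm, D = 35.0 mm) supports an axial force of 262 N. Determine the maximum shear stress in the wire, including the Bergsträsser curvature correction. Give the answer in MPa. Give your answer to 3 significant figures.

1060 MPa

Spring index C = D/d = 35.0/2.9 = 12.0690
K_B = (4C+2)/(4C−3) = 50.276/45.276 = 1.1104
τ₀ = 8FD/(πd³) = 8·262·35.0/(π·2.9³) = 73360/76.62 = 957.45 MPa
τ_max = K·τ₀ = 1.1104 × 957.45 = 1063.2 MPa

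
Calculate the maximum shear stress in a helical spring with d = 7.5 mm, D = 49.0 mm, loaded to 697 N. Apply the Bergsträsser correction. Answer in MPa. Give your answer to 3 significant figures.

251 MPa

Spring index C = D/d = 49.0/7.5 = 6.5333
K_B = (4C+2)/(4C−3) = 28.133/23.133 = 1.2161
τ₀ = 8FD/(πd³) = 8·697·49.0/(π·7.5³) = 273224/1325.4 = 206.15 MPa
τ_max = K·τ₀ = 1.2161 × 206.15 = 250.71 MPa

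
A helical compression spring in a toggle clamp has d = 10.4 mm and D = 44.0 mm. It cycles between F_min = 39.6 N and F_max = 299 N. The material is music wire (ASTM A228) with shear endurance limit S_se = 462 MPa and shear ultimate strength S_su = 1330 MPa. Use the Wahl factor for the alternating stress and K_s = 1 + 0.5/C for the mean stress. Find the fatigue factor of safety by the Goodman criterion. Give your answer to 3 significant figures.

C = D/d = 44.0/10.4 = 4.2308; K_W = (4C−1)/(4C−4)+0.615/C = 1.3775; K_s = 1+0.5/C = 1.1182
F_a = (F_max−F_min)/2 = 129.7 N; F_m = (F_max+F_min)/2 = 169.3 N
τ_a = K_W·8F_aD/(πd³) = 1.3775 × 12.919 = 17.796 MPa
τ_m = K_s·8F_mD/(πd³) = 1.1182 × 16.864 = 18.857 MPa
Goodman: 1/n_f = τ_a/S_se + τ_m/S_su = 17.796/462 + 18.857/1330 = 0.03852 + 0.01418 = 0.052698
n_f = 1/0.052698 = 18.98

19.0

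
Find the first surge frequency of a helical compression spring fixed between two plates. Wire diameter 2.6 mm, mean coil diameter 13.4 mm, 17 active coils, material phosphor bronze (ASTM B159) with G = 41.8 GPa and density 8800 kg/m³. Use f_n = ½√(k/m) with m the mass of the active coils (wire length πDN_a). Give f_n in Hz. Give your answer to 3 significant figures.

209 Hz

k = Gd⁴/(8D³N_a) = (41.8×10³)(2.6⁴)/(8·13.4³·17) = 5.8374 N/mm = 5837.4 N/m
Wire length L = πDN_a = π·13.4·17 = 715.65 mm
m = ρ·(πd²/4)·L = 8800 × 5.3093×10⁻⁶ m² × 0.71565 m = 0.033437 kg
f_n = ½√(k/m) = 0.5·√(5837.4/0.033437) = 0.5·√(1.7458e+05) = 208.91 Hz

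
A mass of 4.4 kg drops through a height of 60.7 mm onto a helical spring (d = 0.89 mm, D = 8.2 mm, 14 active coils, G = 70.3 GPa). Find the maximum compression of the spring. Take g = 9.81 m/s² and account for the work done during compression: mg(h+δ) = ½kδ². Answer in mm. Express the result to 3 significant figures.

k = Gd⁴/(8D³N_a) = (70.3×10³)(0.89⁴)/(8·8.2³·14) = 0.71426 N/mm
W = mg = 4.4 × 9.81 = 43.164 N
½kδ² − Wδ − Wh = 0 → δ = (W + √(W² + 2kWh))/k
δ = (43.164 + √(1863.1 + 3742.8))/0.71426 = (43.164 + 74.873)/0.71426 = 165.26 mm

165 mm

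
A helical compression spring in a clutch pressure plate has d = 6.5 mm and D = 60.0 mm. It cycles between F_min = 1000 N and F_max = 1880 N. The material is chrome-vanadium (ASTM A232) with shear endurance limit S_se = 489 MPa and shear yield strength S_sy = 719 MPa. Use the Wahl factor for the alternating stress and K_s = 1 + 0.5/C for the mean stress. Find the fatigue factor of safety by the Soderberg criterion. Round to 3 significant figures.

0.570

C = D/d = 60.0/6.5 = 9.2308; K_W = (4C−1)/(4C−4)+0.615/C = 1.1577; K_s = 1+0.5/C = 1.0542
F_a = (F_max−F_min)/2 = 440 N; F_m = (F_max+F_min)/2 = 1440 N
τ_a = K_W·8F_aD/(πd³) = 1.1577 × 244.8 = 283.41 MPa
τ_m = K_s·8F_mD/(πd³) = 1.0542 × 801.15 = 844.55 MPa
Soderberg: 1/n_f = τ_a/S_se + τ_m/S_sy = 283.41/489 + 844.55/719 = 0.57957 + 1.17461 = 1.7542
n_f = 1/1.7542 = 0.5701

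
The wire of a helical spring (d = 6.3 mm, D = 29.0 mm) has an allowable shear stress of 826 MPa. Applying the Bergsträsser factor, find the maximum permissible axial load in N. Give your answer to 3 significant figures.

2110 N

C = D/d = 29.0/6.3 = 4.6032
K_B = (4C+2)/(4C−3) = 20.413/15.413 = 1.3244
τ_max = K·8FD/(πd³) → F_max = τ_allow·πd³/(8DK)
F_max = 826·π·6.3³/(8·29.0·1.3244) = 6.4886e+05/307.26 = 2111.7 N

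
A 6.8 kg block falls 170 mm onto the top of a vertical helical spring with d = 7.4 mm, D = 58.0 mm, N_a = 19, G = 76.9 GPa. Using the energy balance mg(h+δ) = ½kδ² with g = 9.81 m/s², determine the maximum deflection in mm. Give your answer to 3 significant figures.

k = Gd⁴/(8D³N_a) = (76.9×10³)(7.4⁴)/(8·58.0³·19) = 7.7755 N/mm
W = mg = 6.8 × 9.81 = 66.708 N
½kδ² − Wδ − Wh = 0 → δ = (W + √(W² + 2kWh))/k
δ = (66.708 + √(4450 + 176353))/7.7755 = (66.708 + 425.21)/7.7755 = 63.265 mm

63.3 mm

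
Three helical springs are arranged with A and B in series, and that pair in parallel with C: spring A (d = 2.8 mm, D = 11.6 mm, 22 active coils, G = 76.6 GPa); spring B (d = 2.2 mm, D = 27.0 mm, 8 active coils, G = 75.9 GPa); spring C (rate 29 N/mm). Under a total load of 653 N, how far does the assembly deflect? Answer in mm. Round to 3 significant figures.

k_A = Gd⁴/(8D³N_a) = (76.6×10³)(2.8⁴)/(8·11.6³·22) = 17.139 N/mm
k_B = Gd⁴/(8D³N_a) = (75.9×10³)(2.2⁴)/(8·27.0³·8) = 1.4114 N/mm
Springs A,B series: k_AB = 1/(1/17.139+1/1.4114) = 1.304 N/mm; parallel with C: k_eq = 1.304+29 = 30.304 N/mm
δ = F/k_eq = 653/30.304 = 21.548 mm

21.5 mm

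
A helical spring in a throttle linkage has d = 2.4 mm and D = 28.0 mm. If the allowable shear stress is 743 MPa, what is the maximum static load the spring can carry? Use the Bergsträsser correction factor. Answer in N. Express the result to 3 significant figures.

129 N

C = D/d = 28.0/2.4 = 11.6667
K_B = (4C+2)/(4C−3) = 48.667/43.667 = 1.1145
τ_max = K·8FD/(πd³) → F_max = τ_allow·πd³/(8DK)
F_max = 743·π·2.4³/(8·28.0·1.1145) = 32268/249.65 = 129.25 N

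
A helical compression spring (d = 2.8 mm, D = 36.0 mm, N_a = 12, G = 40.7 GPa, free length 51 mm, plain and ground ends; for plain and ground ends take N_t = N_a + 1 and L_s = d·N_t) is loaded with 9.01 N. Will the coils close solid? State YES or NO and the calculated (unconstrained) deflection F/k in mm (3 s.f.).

YES, δ = 16.1 mm

k = Gd⁴/(8D³N_a) = (40.7×10³)(2.8⁴)/(8·36.0³·12) = 0.55853 N/mm
N_t = 13; L_s = 2.8·13 = 36.4 mm; δ_solid = L₀ − L_s = 51 − 36.4 = 14.6 mm
δ = F/k = 9.01/0.55853 = 16.132 mm
δ ≥ δ_solid → spring goes solid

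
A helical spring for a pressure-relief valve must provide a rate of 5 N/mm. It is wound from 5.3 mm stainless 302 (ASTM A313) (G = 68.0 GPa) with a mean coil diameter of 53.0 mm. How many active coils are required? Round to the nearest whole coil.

N_a = Gd⁴/(8D³k) = (68.0×10³ × 5.3⁴)/(8 × 53.0³ × 5)
    = 5.36553e+07 / 5.95508e+06 = 9.01 → 9 coils

9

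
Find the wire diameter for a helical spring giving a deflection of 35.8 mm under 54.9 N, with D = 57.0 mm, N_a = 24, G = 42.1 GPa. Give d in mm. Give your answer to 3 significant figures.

Required rate k = F/δ = 54.9/35.8 = 1.5335 N/mm
d = (8D³N_a·k / G)^(1/4) = (8·57.0³·24·1.5335 / (42.1×10³))^0.25
  = (1295.2)^0.25 = 5.9991 mm

6.00 mm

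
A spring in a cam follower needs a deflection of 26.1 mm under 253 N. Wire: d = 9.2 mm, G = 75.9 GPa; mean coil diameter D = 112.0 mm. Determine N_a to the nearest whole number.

Required rate k = F/δ = 253/26.1 = 9.6935 N/mm
N_a = Gd⁴/(8D³k) = (75.9×10³ × 9.2⁴)/(8 × 112.0³ × 9.6935)
    = 5.43742e+08 / 1.08949e+08 = 4.991 → 5 coils

5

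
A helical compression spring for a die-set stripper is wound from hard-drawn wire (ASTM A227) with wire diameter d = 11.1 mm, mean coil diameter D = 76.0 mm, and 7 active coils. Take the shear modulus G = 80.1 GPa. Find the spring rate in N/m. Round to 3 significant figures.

k = Gd⁴/(8D³N_a) = (80.1×10³ × 11.1⁴) / (8 × 76.0³ × 7)
  = 1.21597e+09 / 2.45827e+07 = 49.465 N/mm = 49465 N/m

49500 N/m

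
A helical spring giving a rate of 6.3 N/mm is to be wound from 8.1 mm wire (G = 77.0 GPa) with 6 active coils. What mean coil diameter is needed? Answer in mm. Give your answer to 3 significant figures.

103 mm

D = (Gd⁴/(8N_a·k))^(1/3) = (77.0×10³·8.1⁴/(8·6·6.3))^(1/3)
  = (1.0961e+06)^(1/3) = 103.1058 mm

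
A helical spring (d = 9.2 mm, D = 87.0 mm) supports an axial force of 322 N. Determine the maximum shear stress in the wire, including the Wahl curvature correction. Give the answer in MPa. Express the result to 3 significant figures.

106 MPa

Spring index C = D/d = 87.0/9.2 = 9.4565
K_W = (4C−1)/(4C−4) + 0.615/C = 36.826/33.826 + 0.0650 = 1.1537
τ₀ = 8FD/(πd³) = 8·322·87.0/(π·9.2³) = 224112/2446.3 = 91.612 MPa
τ_max = K·τ₀ = 1.1537 × 91.612 = 105.69 MPa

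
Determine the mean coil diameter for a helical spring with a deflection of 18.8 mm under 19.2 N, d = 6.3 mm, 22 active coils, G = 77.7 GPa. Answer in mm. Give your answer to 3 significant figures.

Required rate k = F/δ = 19.2/18.8 = 1.0213 N/mm
D = (Gd⁴/(8N_a·k))^(1/3) = (77.7×10³·6.3⁴/(8·22·1.0213))^(1/3)
  = (680969)^(1/3) = 87.9783 mm

88.0 mm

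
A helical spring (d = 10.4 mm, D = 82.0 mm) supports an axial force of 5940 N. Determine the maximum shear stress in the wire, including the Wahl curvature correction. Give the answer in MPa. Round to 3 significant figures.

Spring index C = D/d = 82.0/10.4 = 7.8846
K_W = (4C−1)/(4C−4) + 0.615/C = 30.538/27.538 + 0.0780 = 1.1869
τ₀ = 8FD/(πd³) = 8·5940·82.0/(π·10.4³) = 3.89664e+06/3533.9 = 1102.7 MPa
τ_max = K·τ₀ = 1.1869 × 1102.7 = 1308.8 MPa

1310 MPa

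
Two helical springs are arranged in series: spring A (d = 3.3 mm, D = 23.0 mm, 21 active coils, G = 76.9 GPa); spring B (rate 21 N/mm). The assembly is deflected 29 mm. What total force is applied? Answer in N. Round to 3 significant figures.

k_A = Gd⁴/(8D³N_a) = (76.9×10³)(3.3⁴)/(8·23.0³·21) = 4.4616 N/mm
Series: 1/k_eq = 1/4.4616 + 1/21 = 0.27175; k_eq = 3.6798 N/mm
F = k_eq·δ = 3.6798·29 = 106.71 N

107 N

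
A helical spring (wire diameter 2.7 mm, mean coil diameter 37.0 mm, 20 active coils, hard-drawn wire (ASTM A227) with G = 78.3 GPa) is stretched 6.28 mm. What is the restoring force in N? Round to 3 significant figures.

k = Gd⁴/(8D³N_a) = (78.3×10³)(2.7⁴)/(8·37.0³·20) = 0.51344 N/mm
F = k·δ = 0.51344 × 6.28 = 3.2244 N

3.22 N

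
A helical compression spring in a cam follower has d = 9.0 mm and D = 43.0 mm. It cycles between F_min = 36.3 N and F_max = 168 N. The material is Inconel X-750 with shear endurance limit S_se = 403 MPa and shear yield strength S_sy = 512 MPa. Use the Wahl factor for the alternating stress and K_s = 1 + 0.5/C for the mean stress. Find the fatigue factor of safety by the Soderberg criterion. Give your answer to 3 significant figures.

15.2

C = D/d = 43.0/9.0 = 4.7778; K_W = (4C−1)/(4C−4)+0.615/C = 1.3273; K_s = 1+0.5/C = 1.1047
F_a = (F_max−F_min)/2 = 65.85 N; F_m = (F_max+F_min)/2 = 102.15 N
τ_a = K_W·8F_aD/(πd³) = 1.3273 × 9.8909 = 13.128 MPa
τ_m = K_s·8F_mD/(πd³) = 1.1047 × 15.343 = 16.949 MPa
Soderberg: 1/n_f = τ_a/S_se + τ_m/S_sy = 13.128/403 + 16.949/512 = 0.03258 + 0.03310 = 0.065679
n_f = 1/0.065679 = 15.23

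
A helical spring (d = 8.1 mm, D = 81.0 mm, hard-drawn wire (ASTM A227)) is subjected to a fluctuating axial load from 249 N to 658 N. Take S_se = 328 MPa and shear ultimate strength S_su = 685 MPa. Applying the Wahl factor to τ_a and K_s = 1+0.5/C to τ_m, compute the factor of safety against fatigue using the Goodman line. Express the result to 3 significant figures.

1.83

C = D/d = 81.0/8.1 = 10.0000; K_W = (4C−1)/(4C−4)+0.615/C = 1.1448; K_s = 1+0.5/C = 1.0500
F_a = (F_max−F_min)/2 = 204.5 N; F_m = (F_max+F_min)/2 = 453.5 N
τ_a = K_W·8F_aD/(πd³) = 1.1448 × 79.371 = 90.867 MPa
τ_m = K_s·8F_mD/(πd³) = 1.0500 × 176.01 = 184.81 MPa
Goodman: 1/n_f = τ_a/S_se + τ_m/S_su = 90.867/328 + 184.81/685 = 0.27703 + 0.26980 = 0.54684
n_f = 1/0.54684 = 1.829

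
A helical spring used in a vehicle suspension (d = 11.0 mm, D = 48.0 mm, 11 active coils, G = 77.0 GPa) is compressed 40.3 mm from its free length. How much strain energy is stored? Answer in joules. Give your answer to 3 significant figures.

94.1 J

k = Gd⁴/(8D³N_a) = (77.0×10³)(11.0⁴)/(8·48.0³·11) = 115.84 N/mm
U = ½kδ² = 0.5 × 115.84 × 40.3² = 94067 N·mm = 94.067 J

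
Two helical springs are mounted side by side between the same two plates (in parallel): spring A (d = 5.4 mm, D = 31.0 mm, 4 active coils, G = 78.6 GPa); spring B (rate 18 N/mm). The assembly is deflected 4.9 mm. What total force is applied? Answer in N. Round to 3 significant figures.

k_A = Gd⁴/(8D³N_a) = (78.6×10³)(5.4⁴)/(8·31.0³·4) = 70.107 N/mm
Parallel: k_eq = 70.107 + 18 = 88.107 N/mm
F = k_eq·δ = 88.107·4.9 = 431.73 N

432 N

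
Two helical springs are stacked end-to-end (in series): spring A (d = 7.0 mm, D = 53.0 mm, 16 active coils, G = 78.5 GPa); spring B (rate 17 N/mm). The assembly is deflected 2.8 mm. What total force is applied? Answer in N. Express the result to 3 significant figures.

17.5 N

k_A = Gd⁴/(8D³N_a) = (78.5×10³)(7.0⁴)/(8·53.0³·16) = 9.8906 N/mm
Series: 1/k_eq = 1/9.8906 + 1/17 = 0.15993; k_eq = 6.2528 N/mm
F = k_eq·δ = 6.2528·2.8 = 17.508 N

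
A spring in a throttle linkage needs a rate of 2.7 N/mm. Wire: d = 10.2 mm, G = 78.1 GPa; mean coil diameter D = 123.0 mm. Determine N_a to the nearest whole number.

21

N_a = Gd⁴/(8D³k) = (78.1×10³ × 10.2⁴)/(8 × 123.0³ × 2.7)
    = 8.4538e+08 / 4.01947e+07 = 21.03 → 21 coils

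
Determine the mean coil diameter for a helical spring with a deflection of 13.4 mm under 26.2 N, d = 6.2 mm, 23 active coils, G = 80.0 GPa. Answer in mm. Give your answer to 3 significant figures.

69.0 mm

Required rate k = F/δ = 26.2/13.4 = 1.9552 N/mm
D = (Gd⁴/(8N_a·k))^(1/3) = (80.0×10³·6.2⁴/(8·23·1.9552))^(1/3)
  = (328581)^(1/3) = 69.0050 mm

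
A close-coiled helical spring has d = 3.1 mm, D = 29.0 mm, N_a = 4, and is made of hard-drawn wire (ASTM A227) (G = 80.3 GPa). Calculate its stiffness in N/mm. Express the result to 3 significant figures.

k = Gd⁴/(8D³N_a) = (80.3×10³ × 3.1⁴) / (8 × 29.0³ × 4)
  = 7.41587e+06 / 780448 = 9.5021 N/mm

9.50 N/mm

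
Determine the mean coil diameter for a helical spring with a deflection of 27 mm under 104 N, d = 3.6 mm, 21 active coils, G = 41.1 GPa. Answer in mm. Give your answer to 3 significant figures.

Required rate k = F/δ = 104/27 = 3.8519 N/mm
D = (Gd⁴/(8N_a·k))^(1/3) = (41.1×10³·3.6⁴/(8·21·3.8519))^(1/3)
  = (10667.8)^(1/3) = 22.0136 mm

22.0 mm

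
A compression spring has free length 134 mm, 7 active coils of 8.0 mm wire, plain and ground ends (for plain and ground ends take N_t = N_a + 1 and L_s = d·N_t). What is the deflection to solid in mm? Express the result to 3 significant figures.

N_t = 8; L_s = 8.0·8 = 64 mm
δ_solid = L₀ − L_s = 134 − 64 = 70 mm

70.0 mm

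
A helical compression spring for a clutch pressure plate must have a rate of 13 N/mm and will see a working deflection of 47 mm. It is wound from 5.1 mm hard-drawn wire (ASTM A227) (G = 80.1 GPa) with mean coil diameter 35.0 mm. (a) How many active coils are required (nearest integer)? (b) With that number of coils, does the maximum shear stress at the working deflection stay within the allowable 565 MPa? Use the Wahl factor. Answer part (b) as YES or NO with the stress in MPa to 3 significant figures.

N_a = Gd⁴/(8D³k) = (80.1×10³)(5.1⁴)/(8·35.0³·13) = 12.15 → N_a = 12
Actual rate k = Gd⁴/(8D³·12) = 13.166 N/mm
Working load F = kδ = 13.166·47 = 618.78 N
C = 35.0/5.1 = 6.8627; K_W = (4C−1)/(4C−4)+0.615/C = 1.2175
τ_max = K_W·8FD/(πd³) = 1.2175·415.75 = 506.19 MPa
τ_max ≤ 565 MPa → acceptable

(a) 12 coils; (b) YES, τ_max = 506 MPa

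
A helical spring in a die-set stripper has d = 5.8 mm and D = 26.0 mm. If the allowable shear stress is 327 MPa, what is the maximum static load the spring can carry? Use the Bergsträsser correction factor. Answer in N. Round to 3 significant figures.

722 N

C = D/d = 26.0/5.8 = 4.4828
K_B = (4C+2)/(4C−3) = 19.931/14.931 = 1.3349
τ_max = K·8FD/(πd³) → F_max = τ_allow·πd³/(8DK)
F_max = 327·π·5.8³/(8·26.0·1.3349) = 2.0044e+05/277.65 = 721.9 N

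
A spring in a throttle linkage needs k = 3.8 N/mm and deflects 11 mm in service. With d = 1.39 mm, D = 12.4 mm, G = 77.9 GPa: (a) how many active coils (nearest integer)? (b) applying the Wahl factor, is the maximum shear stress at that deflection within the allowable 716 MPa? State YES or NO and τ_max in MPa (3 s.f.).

(a) 5 coils; (b) YES, τ_max = 574 MPa

N_a = Gd⁴/(8D³k) = (77.9×10³)(1.39⁴)/(8·12.4³·3.8) = 5.017 → N_a = 5
Actual rate k = Gd⁴/(8D³·5) = 3.813 N/mm
Working load F = kδ = 3.813·11 = 41.943 N
C = 12.4/1.39 = 8.9209; K_W = (4C−1)/(4C−4)+0.615/C = 1.1636
τ_max = K_W·8FD/(πd³) = 1.1636·493.15 = 573.85 MPa
τ_max ≤ 716 MPa → acceptable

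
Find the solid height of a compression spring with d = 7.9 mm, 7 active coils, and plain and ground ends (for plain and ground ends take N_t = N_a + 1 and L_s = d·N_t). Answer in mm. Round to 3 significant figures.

plain and ground ends: N_t = N_a + 1 = 7 + 1 = 8
L_s = d·N_t = 7.9 × 8 = 63.2 mm

63.2 mm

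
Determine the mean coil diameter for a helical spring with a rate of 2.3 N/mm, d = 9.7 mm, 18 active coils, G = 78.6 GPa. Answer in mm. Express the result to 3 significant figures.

128 mm

D = (Gd⁴/(8N_a·k))^(1/3) = (78.6×10³·9.7⁴/(8·18·2.3))^(1/3)
  = (2.10097e+06)^(1/3) = 128.0776 mm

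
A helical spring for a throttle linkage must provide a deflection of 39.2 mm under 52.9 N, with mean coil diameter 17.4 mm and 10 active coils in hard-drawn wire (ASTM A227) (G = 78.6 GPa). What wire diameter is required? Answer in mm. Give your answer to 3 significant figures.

Required rate k = F/δ = 52.9/39.2 = 1.3495 N/mm
d = (8D³N_a·k / G)^(1/4) = (8·17.4³·10·1.3495 / (78.6×10³))^0.25
  = (7.2358)^0.25 = 1.6401 mm

1.64 mm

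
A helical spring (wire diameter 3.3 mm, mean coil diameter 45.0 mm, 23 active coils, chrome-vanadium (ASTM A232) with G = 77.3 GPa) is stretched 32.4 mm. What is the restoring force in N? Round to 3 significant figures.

17.7 N

k = Gd⁴/(8D³N_a) = (77.3×10³)(3.3⁴)/(8·45.0³·23) = 0.54674 N/mm
F = k·δ = 0.54674 × 32.4 = 17.714 N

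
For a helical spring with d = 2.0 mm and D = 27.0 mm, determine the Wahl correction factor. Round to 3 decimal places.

1.106

C = D/d = 27.0/2.0 = 13.5000
K_W = (4C−1)/(4C−4) + 0.615/C = 53.000/50.000 + 0.0456 = 1.1056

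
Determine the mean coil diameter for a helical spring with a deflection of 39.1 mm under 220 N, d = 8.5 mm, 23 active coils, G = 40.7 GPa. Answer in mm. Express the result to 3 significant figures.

59.0 mm

Required rate k = F/δ = 220/39.1 = 5.6266 N/mm
D = (Gd⁴/(8N_a·k))^(1/3) = (40.7×10³·8.5⁴/(8·23·5.6266))^(1/3)
  = (205214)^(1/3) = 58.9842 mm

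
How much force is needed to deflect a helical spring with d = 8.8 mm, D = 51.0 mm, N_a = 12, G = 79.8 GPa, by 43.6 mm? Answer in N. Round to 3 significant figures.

1640 N

k = Gd⁴/(8D³N_a) = (79.8×10³)(8.8⁴)/(8·51.0³·12) = 37.58 N/mm
F = k·δ = 37.58 × 43.6 = 1638.5 N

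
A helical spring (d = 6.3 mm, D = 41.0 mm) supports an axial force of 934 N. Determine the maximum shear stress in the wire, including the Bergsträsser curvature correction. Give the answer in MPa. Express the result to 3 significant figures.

475 MPa

Spring index C = D/d = 41.0/6.3 = 6.5079
K_B = (4C+2)/(4C−3) = 28.032/23.032 = 1.2171
τ₀ = 8FD/(πd³) = 8·934·41.0/(π·6.3³) = 306352/785.55 = 389.99 MPa
τ_max = K·τ₀ = 1.2171 × 389.99 = 474.65 MPa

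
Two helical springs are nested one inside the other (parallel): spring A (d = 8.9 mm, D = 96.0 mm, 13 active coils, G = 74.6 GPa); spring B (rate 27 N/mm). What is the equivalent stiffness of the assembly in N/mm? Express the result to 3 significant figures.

32.1 N/mm

k_A = Gd⁴/(8D³N_a) = (74.6×10³)(8.9⁴)/(8·96.0³·13) = 5.0869 N/mm
Parallel: k_eq = 5.0869 + 27 = 32.087 N/mm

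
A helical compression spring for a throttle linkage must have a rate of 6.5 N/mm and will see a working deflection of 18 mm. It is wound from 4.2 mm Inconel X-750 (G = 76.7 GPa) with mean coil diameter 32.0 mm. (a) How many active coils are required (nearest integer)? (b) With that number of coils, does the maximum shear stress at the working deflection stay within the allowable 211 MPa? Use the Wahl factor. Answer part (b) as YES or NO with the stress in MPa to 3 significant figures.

(a) 14 coils; (b) YES, τ_max = 154 MPa

N_a = Gd⁴/(8D³k) = (76.7×10³)(4.2⁴)/(8·32.0³·6.5) = 14.01 → N_a = 14
Actual rate k = Gd⁴/(8D³·14) = 6.5032 N/mm
Working load F = kδ = 6.5032·18 = 117.06 N
C = 32.0/4.2 = 7.6190; K_W = (4C−1)/(4C−4)+0.615/C = 1.1940
τ_max = K_W·8FD/(πd³) = 1.1940·128.75 = 153.73 MPa
τ_max ≤ 211 MPa → acceptable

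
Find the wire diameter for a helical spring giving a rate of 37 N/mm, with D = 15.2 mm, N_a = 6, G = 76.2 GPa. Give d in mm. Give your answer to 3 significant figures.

d = (8D³N_a·k / G)^(1/4) = (8·15.2³·6·37 / (76.2×10³))^0.25
  = (81.85)^0.25 = 3.0078 mm

3.01 mm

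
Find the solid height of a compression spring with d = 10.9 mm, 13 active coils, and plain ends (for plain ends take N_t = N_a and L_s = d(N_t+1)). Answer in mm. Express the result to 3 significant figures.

153 mm

plain ends: N_t = N_a = 13
L_s = d·(N_t+1) = 10.9 × 14 = 152.6 mm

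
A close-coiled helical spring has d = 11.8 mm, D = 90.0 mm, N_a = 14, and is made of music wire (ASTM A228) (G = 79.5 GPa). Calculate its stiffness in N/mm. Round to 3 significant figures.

18.9 N/mm

k = Gd⁴/(8D³N_a) = (79.5×10³ × 11.8⁴) / (8 × 90.0³ × 14)
  = 1.54133e+09 / 8.1648e+07 = 18.878 N/mm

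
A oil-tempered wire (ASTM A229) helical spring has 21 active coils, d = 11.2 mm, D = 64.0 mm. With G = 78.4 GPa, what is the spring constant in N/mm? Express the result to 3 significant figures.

k = Gd⁴/(8D³N_a) = (78.4×10³ × 11.2⁴) / (8 × 64.0³ × 21)
  = 1.23364e+09 / 4.40402e+07 = 28.012 N/mm

28.0 N/mm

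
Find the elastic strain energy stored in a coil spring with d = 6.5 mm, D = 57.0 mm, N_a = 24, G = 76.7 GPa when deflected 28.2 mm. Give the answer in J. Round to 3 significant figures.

k = Gd⁴/(8D³N_a) = (76.7×10³)(6.5⁴)/(8·57.0³·24) = 3.8506 N/mm
U = ½kδ² = 0.5 × 3.8506 × 28.2² = 1531.1 N·mm = 1.5311 J

1.53 J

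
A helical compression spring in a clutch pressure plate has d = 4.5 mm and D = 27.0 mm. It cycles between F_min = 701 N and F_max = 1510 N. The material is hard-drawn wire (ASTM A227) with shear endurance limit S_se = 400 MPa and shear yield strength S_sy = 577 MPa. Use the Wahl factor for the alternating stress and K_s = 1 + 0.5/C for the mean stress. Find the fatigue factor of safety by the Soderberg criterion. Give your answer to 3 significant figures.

C = D/d = 27.0/4.5 = 6.0000; K_W = (4C−1)/(4C−4)+0.615/C = 1.2525; K_s = 1+0.5/C = 1.0833
F_a = (F_max−F_min)/2 = 404.5 N; F_m = (F_max+F_min)/2 = 1105.5 N
τ_a = K_W·8F_aD/(πd³) = 1.2525 × 305.2 = 382.26 MPa
τ_m = K_s·8F_mD/(πd³) = 1.0833 × 834.11 = 903.62 MPa
Soderberg: 1/n_f = τ_a/S_se + τ_m/S_sy = 382.26/400 + 903.62/577 = 0.95566 + 1.56607 = 2.5217
n_f = 1/2.5217 = 0.3966

0.397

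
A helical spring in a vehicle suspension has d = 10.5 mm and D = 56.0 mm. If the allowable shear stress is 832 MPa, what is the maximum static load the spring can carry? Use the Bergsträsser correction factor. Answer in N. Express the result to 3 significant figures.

5310 N

C = D/d = 56.0/10.5 = 5.3333
K_B = (4C+2)/(4C−3) = 23.333/18.333 = 1.2727
τ_max = K·8FD/(πd³) → F_max = τ_allow·πd³/(8DK)
F_max = 832·π·10.5³/(8·56.0·1.2727) = 3.0258e+06/570.18 = 5306.7 N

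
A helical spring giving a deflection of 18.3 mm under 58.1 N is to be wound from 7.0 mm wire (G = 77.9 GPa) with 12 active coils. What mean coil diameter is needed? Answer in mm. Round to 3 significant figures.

85.0 mm

Required rate k = F/δ = 58.1/18.3 = 3.1749 N/mm
D = (Gd⁴/(8N_a·k))^(1/3) = (77.9×10³·7.0⁴/(8·12·3.1749))^(1/3)
  = (613668)^(1/3) = 84.9789 mm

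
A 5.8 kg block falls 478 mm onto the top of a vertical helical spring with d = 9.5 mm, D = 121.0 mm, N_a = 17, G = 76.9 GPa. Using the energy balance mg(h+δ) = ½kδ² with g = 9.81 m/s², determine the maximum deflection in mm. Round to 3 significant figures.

k = Gd⁴/(8D³N_a) = (76.9×10³)(9.5⁴)/(8·121.0³·17) = 2.5997 N/mm
W = mg = 5.8 × 9.81 = 56.898 N
½kδ² − Wδ − Wh = 0 → δ = (W + √(W² + 2kWh))/k
δ = (56.898 + √(3237.4 + 141410))/2.5997 = (56.898 + 380.33)/2.5997 = 168.18 mm

168 mm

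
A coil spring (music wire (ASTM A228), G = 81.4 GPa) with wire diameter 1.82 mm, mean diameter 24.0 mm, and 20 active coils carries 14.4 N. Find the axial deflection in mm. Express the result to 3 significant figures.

35.7 mm

k = Gd⁴/(8D³N_a) = (81.4×10³)(1.82⁴)/(8·24.0³·20) = 0.40379 N/mm
δ = F/k = 14.4 / 0.40379 = 35.662 mm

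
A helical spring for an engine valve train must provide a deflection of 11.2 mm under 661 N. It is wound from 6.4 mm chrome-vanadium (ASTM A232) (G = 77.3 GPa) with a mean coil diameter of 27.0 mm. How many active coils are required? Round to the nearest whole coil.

Required rate k = F/δ = 661/11.2 = 59.018 N/mm
N_a = Gd⁴/(8D³k) = (77.3×10³ × 6.4⁴)/(8 × 27.0³ × 59.018)
    = 1.29688e+08 / 9.29319e+06 = 13.96 → 14 coils

14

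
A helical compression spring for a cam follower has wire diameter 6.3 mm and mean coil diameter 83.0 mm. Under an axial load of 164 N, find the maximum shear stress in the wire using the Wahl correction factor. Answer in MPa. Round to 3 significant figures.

Spring index C = D/d = 83.0/6.3 = 13.1746
K_W = (4C−1)/(4C−4) + 0.615/C = 51.698/48.698 + 0.0467 = 1.1083
τ₀ = 8FD/(πd³) = 8·164·83.0/(π·6.3³) = 108896/785.55 = 138.62 MPa
τ_max = K·τ₀ = 1.1083 × 138.62 = 153.64 MPa

154 MPa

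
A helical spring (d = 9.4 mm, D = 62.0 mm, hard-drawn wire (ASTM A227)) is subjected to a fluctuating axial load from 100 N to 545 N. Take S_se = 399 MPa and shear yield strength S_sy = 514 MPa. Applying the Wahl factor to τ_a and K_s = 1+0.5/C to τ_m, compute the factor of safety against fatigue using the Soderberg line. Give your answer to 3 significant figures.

C = D/d = 62.0/9.4 = 6.5957; K_W = (4C−1)/(4C−4)+0.615/C = 1.2273; K_s = 1+0.5/C = 1.0758
F_a = (F_max−F_min)/2 = 222.5 N; F_m = (F_max+F_min)/2 = 322.5 N
τ_a = K_W·8F_aD/(πd³) = 1.2273 × 42.294 = 51.906 MPa
τ_m = K_s·8F_mD/(πd³) = 1.0758 × 61.302 = 65.95 MPa
Soderberg: 1/n_f = τ_a/S_se + τ_m/S_sy = 51.906/399 + 65.95/514 = 0.13009 + 0.12831 = 0.2584
n_f = 1/0.2584 = 3.87

3.87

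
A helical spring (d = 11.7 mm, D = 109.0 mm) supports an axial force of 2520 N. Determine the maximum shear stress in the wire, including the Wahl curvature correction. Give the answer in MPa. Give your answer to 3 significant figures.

Spring index C = D/d = 109.0/11.7 = 9.3162
K_W = (4C−1)/(4C−4) + 0.615/C = 36.265/33.265 + 0.0660 = 1.1562
τ₀ = 8FD/(πd³) = 8·2520·109.0/(π·11.7³) = 2.19744e+06/5031.6 = 436.73 MPa
τ_max = K·τ₀ = 1.1562 × 436.73 = 504.94 MPa

505 MPa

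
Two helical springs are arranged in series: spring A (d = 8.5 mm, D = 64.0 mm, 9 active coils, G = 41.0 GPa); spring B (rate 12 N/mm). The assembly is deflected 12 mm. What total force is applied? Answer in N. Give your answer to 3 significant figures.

k_A = Gd⁴/(8D³N_a) = (41.0×10³)(8.5⁴)/(8·64.0³·9) = 11.339 N/mm
Series: 1/k_eq = 1/11.339 + 1/12 = 0.17152; k_eq = 5.8302 N/mm
F = k_eq·δ = 5.8302·12 = 69.962 N

70.0 N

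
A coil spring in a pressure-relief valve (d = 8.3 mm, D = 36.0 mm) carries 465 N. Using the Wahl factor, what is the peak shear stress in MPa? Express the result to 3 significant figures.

Spring index C = D/d = 36.0/8.3 = 4.3373
K_W = (4C−1)/(4C−4) + 0.615/C = 16.349/13.349 + 0.1418 = 1.3665
τ₀ = 8FD/(πd³) = 8·465·36.0/(π·8.3³) = 133920/1796.3 = 74.552 MPa
τ_max = K·τ₀ = 1.3665 × 74.552 = 101.88 MPa

102 MPa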